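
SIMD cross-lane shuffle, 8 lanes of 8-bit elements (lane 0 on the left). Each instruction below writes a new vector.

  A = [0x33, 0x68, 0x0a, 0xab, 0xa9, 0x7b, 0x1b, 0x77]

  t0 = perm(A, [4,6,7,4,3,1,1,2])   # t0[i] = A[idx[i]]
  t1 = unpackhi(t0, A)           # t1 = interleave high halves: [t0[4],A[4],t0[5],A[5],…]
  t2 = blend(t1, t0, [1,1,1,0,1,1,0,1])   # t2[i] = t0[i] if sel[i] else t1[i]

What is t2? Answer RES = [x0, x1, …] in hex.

t0 = [0xa9, 0x1b, 0x77, 0xa9, 0xab, 0x68, 0x68, 0x0a]
t1 = [0xab, 0xa9, 0x68, 0x7b, 0x68, 0x1b, 0x0a, 0x77]
t2 = [0xa9, 0x1b, 0x77, 0x7b, 0xab, 0x68, 0x0a, 0x0a]

RES = [ 0xa9  0x1b  0x77  0x7b  0xab  0x68  0x0a  0x0a ]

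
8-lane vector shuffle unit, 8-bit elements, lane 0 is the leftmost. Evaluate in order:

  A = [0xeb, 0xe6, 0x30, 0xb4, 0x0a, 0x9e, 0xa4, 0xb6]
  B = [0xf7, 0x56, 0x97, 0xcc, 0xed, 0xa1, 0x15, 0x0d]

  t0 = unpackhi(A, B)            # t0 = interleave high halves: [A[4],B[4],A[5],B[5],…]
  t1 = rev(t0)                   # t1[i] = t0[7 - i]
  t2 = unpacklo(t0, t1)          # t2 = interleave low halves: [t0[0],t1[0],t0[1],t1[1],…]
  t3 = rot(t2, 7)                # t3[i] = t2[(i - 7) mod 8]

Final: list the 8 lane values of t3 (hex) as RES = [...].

RES = [0x0d, 0xed, 0xb6, 0x9e, 0x15, 0xa1, 0xa4, 0x0a]

t0 = [0x0a, 0xed, 0x9e, 0xa1, 0xa4, 0x15, 0xb6, 0x0d]
t1 = [0x0d, 0xb6, 0x15, 0xa4, 0xa1, 0x9e, 0xed, 0x0a]
t2 = [0x0a, 0x0d, 0xed, 0xb6, 0x9e, 0x15, 0xa1, 0xa4]
t3 = [0x0d, 0xed, 0xb6, 0x9e, 0x15, 0xa1, 0xa4, 0x0a]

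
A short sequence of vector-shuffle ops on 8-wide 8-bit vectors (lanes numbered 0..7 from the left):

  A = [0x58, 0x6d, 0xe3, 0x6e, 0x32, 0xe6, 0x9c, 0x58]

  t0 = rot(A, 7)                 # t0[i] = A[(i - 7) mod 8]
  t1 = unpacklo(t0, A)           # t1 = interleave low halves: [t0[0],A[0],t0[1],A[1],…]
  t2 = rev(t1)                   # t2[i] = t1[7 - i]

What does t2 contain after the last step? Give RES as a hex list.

  t0: 6d e3 6e 32 e6 9c 58 58
  t1: 6d 58 e3 6d 6e e3 32 6e
  t2: 6e 32 e3 6e 6d e3 58 6d

RES = [ 0x6e  0x32  0xe3  0x6e  0x6d  0xe3  0x58  0x6d ]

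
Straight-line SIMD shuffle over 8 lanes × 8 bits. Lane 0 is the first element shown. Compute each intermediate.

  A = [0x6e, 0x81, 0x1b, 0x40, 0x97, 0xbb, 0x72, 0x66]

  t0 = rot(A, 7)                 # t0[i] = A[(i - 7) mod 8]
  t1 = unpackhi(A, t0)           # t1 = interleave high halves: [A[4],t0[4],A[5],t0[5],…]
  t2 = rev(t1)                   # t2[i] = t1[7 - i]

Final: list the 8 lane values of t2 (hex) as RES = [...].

RES = [ 0x6e  0x66  0x66  0x72  0x72  0xbb  0xbb  0x97 ]

→ t0 |81|1b|40|97|bb|72|66|6e|
→ t1 |97|bb|bb|72|72|66|66|6e|
→ t2 |6e|66|66|72|72|bb|bb|97|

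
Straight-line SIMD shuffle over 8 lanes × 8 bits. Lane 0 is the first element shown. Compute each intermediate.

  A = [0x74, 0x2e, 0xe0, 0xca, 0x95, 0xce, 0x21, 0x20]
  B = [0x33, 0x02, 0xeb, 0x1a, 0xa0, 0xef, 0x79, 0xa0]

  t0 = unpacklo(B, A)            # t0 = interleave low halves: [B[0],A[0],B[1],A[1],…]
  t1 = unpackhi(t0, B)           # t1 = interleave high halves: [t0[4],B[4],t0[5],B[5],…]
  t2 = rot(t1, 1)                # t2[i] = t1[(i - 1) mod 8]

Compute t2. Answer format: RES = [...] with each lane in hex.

t0 = [0x33, 0x74, 0x02, 0x2e, 0xeb, 0xe0, 0x1a, 0xca]
t1 = [0xeb, 0xa0, 0xe0, 0xef, 0x1a, 0x79, 0xca, 0xa0]
t2 = [0xa0, 0xeb, 0xa0, 0xe0, 0xef, 0x1a, 0x79, 0xca]

RES = [ 0xa0  0xeb  0xa0  0xe0  0xef  0x1a  0x79  0xca ]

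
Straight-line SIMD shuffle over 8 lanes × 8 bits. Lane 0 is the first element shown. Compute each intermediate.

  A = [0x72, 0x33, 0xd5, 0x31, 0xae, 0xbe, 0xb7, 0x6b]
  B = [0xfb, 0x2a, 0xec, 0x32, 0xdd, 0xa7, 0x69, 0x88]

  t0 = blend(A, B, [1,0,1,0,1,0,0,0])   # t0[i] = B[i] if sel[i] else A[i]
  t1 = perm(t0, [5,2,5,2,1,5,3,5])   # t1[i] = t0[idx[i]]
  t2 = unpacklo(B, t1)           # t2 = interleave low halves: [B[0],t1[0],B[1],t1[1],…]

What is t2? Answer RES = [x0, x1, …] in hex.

→ t0 |fb|33|ec|31|dd|be|b7|6b|
→ t1 |be|ec|be|ec|33|be|31|be|
→ t2 |fb|be|2a|ec|ec|be|32|ec|

RES = [0xfb, 0xbe, 0x2a, 0xec, 0xec, 0xbe, 0x32, 0xec]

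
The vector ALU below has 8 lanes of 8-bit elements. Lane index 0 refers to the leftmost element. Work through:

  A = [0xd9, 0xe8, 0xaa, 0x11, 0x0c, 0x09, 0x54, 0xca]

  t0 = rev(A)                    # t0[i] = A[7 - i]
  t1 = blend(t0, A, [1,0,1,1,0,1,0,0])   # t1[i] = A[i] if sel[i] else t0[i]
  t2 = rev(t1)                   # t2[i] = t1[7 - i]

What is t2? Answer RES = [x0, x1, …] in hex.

→ t0 |ca|54|09|0c|11|aa|e8|d9|
→ t1 |d9|54|aa|11|11|09|e8|d9|
→ t2 |d9|e8|09|11|11|aa|54|d9|

RES = [0xd9, 0xe8, 0x09, 0x11, 0x11, 0xaa, 0x54, 0xd9]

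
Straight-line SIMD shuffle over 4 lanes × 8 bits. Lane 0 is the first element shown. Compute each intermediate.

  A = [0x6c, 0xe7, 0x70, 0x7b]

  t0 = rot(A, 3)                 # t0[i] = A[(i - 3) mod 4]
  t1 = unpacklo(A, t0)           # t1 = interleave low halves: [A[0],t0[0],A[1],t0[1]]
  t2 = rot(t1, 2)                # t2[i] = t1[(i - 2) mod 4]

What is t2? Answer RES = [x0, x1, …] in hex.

t0 = [0xe7, 0x70, 0x7b, 0x6c]
t1 = [0x6c, 0xe7, 0xe7, 0x70]
t2 = [0xe7, 0x70, 0x6c, 0xe7]

RES = [0xe7, 0x70, 0x6c, 0xe7]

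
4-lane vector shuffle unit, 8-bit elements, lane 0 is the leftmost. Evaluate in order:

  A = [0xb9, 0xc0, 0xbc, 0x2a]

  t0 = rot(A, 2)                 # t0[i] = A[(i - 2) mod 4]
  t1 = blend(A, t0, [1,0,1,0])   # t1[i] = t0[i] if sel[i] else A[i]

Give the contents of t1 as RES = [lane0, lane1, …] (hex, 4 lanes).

t0 = [0xbc, 0x2a, 0xb9, 0xc0]
t1 = [0xbc, 0xc0, 0xb9, 0x2a]

RES = [0xbc, 0xc0, 0xb9, 0x2a]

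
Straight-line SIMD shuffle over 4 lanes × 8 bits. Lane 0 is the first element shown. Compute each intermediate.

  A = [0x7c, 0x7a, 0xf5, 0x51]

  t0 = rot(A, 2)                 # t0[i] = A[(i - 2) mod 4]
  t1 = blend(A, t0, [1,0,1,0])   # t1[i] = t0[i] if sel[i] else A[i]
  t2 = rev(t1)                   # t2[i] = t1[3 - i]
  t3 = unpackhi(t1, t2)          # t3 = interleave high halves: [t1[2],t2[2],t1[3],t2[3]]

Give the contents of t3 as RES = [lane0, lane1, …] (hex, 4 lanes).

  t0: f5 51 7c 7a
  t1: f5 7a 7c 51
  t2: 51 7c 7a f5
  t3: 7c 7a 51 f5

RES = [ 0x7c  0x7a  0x51  0xf5 ]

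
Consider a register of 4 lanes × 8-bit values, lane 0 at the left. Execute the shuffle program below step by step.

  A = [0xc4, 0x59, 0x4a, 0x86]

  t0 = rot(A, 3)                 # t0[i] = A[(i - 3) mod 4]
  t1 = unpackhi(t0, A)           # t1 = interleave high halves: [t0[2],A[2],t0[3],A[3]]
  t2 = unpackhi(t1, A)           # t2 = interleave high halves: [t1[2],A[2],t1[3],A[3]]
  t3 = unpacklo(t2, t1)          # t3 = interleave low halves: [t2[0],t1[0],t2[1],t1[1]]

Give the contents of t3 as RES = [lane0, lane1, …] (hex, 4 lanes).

RES = [0xc4, 0x86, 0x4a, 0x4a]

→ t0 |59|4a|86|c4|
→ t1 |86|4a|c4|86|
→ t2 |c4|4a|86|86|
→ t3 |c4|86|4a|4a|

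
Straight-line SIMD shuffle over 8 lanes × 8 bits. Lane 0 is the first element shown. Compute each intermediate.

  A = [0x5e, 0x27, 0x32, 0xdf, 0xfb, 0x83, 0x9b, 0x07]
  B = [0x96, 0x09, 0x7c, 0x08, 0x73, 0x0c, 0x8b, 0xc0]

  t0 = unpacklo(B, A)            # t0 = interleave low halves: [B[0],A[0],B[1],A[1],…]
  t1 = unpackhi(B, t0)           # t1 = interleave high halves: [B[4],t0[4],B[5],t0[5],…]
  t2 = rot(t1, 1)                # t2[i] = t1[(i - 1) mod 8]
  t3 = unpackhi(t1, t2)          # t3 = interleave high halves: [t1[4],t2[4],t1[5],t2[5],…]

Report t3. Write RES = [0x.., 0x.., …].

RES = [0x8b, 0x32, 0x08, 0x8b, 0xc0, 0x08, 0xdf, 0xc0]

→ t0 |96|5e|09|27|7c|32|08|df|
→ t1 |73|7c|0c|32|8b|08|c0|df|
→ t2 |df|73|7c|0c|32|8b|08|c0|
→ t3 |8b|32|08|8b|c0|08|df|c0|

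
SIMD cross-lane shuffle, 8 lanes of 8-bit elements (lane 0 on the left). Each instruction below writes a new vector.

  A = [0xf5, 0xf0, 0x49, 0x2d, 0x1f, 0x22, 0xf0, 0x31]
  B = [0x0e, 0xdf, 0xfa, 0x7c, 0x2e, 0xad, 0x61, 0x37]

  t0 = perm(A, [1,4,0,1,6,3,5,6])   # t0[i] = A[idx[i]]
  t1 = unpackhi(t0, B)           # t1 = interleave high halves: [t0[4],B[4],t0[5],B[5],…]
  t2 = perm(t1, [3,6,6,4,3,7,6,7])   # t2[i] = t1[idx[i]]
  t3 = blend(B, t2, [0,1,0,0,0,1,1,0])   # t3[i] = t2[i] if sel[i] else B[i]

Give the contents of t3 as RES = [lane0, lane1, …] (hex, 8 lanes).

RES = [0x0e, 0xf0, 0xfa, 0x7c, 0x2e, 0x37, 0xf0, 0x37]

  t0: f0 1f f5 f0 f0 2d 22 f0
  t1: f0 2e 2d ad 22 61 f0 37
  t2: ad f0 f0 22 ad 37 f0 37
  t3: 0e f0 fa 7c 2e 37 f0 37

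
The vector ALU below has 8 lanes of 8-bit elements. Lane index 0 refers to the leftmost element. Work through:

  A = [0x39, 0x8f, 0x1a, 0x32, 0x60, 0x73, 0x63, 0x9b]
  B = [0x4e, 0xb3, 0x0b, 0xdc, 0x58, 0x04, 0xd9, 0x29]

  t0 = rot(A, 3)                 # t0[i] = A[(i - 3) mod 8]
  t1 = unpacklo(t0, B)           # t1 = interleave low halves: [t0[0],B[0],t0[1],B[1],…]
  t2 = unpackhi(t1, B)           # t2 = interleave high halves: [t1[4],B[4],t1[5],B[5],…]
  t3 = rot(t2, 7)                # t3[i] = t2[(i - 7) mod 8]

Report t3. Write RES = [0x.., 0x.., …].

→ t0 |73|63|9b|39|8f|1a|32|60|
→ t1 |73|4e|63|b3|9b|0b|39|dc|
→ t2 |9b|58|0b|04|39|d9|dc|29|
→ t3 |58|0b|04|39|d9|dc|29|9b|

RES = [0x58, 0x0b, 0x04, 0x39, 0xd9, 0xdc, 0x29, 0x9b]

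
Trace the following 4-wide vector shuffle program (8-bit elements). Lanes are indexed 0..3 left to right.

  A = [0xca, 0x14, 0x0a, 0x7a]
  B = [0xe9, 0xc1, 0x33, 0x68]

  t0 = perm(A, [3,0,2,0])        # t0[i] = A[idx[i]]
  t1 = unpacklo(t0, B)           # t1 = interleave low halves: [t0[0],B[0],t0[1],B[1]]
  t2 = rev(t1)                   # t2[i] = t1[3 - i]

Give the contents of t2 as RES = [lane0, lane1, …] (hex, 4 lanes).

  t0: 7a ca 0a ca
  t1: 7a e9 ca c1
  t2: c1 ca e9 7a

RES = [ 0xc1  0xca  0xe9  0x7a ]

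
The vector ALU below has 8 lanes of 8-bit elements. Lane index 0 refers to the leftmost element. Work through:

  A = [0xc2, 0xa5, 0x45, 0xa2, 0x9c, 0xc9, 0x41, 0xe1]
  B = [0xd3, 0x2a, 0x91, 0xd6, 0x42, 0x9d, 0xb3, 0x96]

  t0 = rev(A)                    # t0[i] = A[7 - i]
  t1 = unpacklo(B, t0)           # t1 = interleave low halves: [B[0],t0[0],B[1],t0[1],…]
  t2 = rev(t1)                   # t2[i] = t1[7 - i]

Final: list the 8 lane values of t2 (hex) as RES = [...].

RES = [ 0x9c  0xd6  0xc9  0x91  0x41  0x2a  0xe1  0xd3 ]

  t0: e1 41 c9 9c a2 45 a5 c2
  t1: d3 e1 2a 41 91 c9 d6 9c
  t2: 9c d6 c9 91 41 2a e1 d3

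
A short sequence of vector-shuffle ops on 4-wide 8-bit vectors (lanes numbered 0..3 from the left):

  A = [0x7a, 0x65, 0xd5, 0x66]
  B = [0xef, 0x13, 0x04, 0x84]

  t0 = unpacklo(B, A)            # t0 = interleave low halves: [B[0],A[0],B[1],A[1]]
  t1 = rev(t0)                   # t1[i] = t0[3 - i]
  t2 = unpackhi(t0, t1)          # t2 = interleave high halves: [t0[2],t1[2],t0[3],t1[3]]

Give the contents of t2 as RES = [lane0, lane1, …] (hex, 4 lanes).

RES = [0x13, 0x7a, 0x65, 0xef]

  t0: ef 7a 13 65
  t1: 65 13 7a ef
  t2: 13 7a 65 ef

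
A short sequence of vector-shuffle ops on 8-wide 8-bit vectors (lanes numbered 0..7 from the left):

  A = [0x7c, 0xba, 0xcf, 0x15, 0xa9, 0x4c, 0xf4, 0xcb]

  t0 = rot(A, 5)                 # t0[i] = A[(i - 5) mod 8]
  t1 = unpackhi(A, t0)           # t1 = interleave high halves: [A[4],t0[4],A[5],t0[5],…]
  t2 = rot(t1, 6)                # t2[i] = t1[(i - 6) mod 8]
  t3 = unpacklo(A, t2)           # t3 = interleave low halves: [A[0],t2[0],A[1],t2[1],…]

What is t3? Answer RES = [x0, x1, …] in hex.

  t0: 15 a9 4c f4 cb 7c ba cf
  t1: a9 cb 4c 7c f4 ba cb cf
  t2: 4c 7c f4 ba cb cf a9 cb
  t3: 7c 4c ba 7c cf f4 15 ba

RES = [0x7c, 0x4c, 0xba, 0x7c, 0xcf, 0xf4, 0x15, 0xba]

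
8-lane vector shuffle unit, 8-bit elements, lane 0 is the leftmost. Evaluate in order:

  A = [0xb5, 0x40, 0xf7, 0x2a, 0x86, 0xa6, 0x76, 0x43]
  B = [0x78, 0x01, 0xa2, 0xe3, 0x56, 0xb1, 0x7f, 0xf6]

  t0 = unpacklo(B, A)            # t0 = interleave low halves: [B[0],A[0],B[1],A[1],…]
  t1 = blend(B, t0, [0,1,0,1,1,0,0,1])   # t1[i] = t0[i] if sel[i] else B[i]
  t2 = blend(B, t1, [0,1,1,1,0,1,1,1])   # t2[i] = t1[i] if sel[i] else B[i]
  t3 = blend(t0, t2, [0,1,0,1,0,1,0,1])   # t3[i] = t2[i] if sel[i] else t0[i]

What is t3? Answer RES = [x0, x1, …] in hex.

RES = [0x78, 0xb5, 0x01, 0x40, 0xa2, 0xb1, 0xe3, 0x2a]

t0 = [0x78, 0xb5, 0x01, 0x40, 0xa2, 0xf7, 0xe3, 0x2a]
t1 = [0x78, 0xb5, 0xa2, 0x40, 0xa2, 0xb1, 0x7f, 0x2a]
t2 = [0x78, 0xb5, 0xa2, 0x40, 0x56, 0xb1, 0x7f, 0x2a]
t3 = [0x78, 0xb5, 0x01, 0x40, 0xa2, 0xb1, 0xe3, 0x2a]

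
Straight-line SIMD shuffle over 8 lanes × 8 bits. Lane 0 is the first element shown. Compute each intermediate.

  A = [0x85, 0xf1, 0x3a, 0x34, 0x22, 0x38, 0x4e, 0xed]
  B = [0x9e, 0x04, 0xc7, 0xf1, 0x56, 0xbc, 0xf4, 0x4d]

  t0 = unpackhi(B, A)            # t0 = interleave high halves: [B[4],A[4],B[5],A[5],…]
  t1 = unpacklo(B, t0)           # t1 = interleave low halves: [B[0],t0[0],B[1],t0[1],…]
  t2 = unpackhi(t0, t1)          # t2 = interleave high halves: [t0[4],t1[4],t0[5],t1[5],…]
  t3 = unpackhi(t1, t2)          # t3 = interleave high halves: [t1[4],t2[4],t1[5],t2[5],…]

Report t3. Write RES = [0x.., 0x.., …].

RES = [0xc7, 0x4d, 0xbc, 0xf1, 0xf1, 0xed, 0x38, 0x38]

→ t0 |56|22|bc|38|f4|4e|4d|ed|
→ t1 |9e|56|04|22|c7|bc|f1|38|
→ t2 |f4|c7|4e|bc|4d|f1|ed|38|
→ t3 |c7|4d|bc|f1|f1|ed|38|38|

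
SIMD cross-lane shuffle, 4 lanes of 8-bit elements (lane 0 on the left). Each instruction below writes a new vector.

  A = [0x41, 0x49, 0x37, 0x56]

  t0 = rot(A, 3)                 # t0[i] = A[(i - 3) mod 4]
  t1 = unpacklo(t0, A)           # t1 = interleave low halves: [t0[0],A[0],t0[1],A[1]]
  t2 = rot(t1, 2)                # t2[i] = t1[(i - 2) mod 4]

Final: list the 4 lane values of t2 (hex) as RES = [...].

→ t0 |49|37|56|41|
→ t1 |49|41|37|49|
→ t2 |37|49|49|41|

RES = [0x37, 0x49, 0x49, 0x41]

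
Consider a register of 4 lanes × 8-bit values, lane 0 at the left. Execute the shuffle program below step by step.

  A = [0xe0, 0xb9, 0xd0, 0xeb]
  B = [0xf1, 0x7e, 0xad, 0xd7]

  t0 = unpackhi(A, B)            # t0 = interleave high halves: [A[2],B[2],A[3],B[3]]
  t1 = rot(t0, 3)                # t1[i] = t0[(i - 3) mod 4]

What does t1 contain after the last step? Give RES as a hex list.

t0 = [0xd0, 0xad, 0xeb, 0xd7]
t1 = [0xad, 0xeb, 0xd7, 0xd0]

RES = [0xad, 0xeb, 0xd7, 0xd0]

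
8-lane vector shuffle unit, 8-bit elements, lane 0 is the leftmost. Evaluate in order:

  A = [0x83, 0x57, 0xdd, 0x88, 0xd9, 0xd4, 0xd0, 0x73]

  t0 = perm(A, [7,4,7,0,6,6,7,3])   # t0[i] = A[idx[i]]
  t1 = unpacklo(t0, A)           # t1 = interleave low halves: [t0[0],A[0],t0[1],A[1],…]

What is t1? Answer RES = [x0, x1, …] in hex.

RES = [ 0x73  0x83  0xd9  0x57  0x73  0xdd  0x83  0x88 ]

t0 = [0x73, 0xd9, 0x73, 0x83, 0xd0, 0xd0, 0x73, 0x88]
t1 = [0x73, 0x83, 0xd9, 0x57, 0x73, 0xdd, 0x83, 0x88]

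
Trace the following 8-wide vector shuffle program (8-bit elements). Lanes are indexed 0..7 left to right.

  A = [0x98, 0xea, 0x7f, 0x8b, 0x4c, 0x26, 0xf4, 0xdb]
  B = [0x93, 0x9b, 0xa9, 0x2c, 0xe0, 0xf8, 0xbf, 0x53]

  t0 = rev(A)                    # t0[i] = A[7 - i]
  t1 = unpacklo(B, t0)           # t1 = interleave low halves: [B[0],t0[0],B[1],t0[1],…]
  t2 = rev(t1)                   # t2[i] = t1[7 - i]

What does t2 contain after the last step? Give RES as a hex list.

RES = [0x4c, 0x2c, 0x26, 0xa9, 0xf4, 0x9b, 0xdb, 0x93]

  t0: db f4 26 4c 8b 7f ea 98
  t1: 93 db 9b f4 a9 26 2c 4c
  t2: 4c 2c 26 a9 f4 9b db 93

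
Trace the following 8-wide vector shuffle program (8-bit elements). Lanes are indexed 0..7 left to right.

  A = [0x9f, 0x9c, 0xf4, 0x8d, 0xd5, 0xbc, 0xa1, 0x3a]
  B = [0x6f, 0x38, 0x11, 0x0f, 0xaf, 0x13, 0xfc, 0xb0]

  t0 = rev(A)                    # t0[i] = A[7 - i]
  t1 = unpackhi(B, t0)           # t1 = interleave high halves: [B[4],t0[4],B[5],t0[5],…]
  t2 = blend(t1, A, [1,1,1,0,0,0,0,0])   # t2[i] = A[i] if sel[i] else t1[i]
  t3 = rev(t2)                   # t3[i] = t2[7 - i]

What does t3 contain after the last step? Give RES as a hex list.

RES = [0x9f, 0xb0, 0x9c, 0xfc, 0xf4, 0xf4, 0x9c, 0x9f]

t0 = [0x3a, 0xa1, 0xbc, 0xd5, 0x8d, 0xf4, 0x9c, 0x9f]
t1 = [0xaf, 0x8d, 0x13, 0xf4, 0xfc, 0x9c, 0xb0, 0x9f]
t2 = [0x9f, 0x9c, 0xf4, 0xf4, 0xfc, 0x9c, 0xb0, 0x9f]
t3 = [0x9f, 0xb0, 0x9c, 0xfc, 0xf4, 0xf4, 0x9c, 0x9f]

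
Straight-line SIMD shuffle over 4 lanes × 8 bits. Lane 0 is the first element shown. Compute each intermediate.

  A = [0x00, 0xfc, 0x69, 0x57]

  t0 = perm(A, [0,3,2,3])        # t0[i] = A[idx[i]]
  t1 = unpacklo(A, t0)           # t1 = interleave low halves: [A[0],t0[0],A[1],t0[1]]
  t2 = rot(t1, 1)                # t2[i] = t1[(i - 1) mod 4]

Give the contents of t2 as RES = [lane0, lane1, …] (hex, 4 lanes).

t0 = [0x00, 0x57, 0x69, 0x57]
t1 = [0x00, 0x00, 0xfc, 0x57]
t2 = [0x57, 0x00, 0x00, 0xfc]

RES = [0x57, 0x00, 0x00, 0xfc]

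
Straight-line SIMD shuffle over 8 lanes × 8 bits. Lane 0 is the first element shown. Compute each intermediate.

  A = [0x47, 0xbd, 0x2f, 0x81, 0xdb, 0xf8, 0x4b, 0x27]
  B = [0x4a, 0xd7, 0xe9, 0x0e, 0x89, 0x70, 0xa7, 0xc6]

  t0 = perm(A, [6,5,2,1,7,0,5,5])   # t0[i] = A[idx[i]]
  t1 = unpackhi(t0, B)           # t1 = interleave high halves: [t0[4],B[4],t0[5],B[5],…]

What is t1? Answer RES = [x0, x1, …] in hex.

RES = [ 0x27  0x89  0x47  0x70  0xf8  0xa7  0xf8  0xc6 ]

  t0: 4b f8 2f bd 27 47 f8 f8
  t1: 27 89 47 70 f8 a7 f8 c6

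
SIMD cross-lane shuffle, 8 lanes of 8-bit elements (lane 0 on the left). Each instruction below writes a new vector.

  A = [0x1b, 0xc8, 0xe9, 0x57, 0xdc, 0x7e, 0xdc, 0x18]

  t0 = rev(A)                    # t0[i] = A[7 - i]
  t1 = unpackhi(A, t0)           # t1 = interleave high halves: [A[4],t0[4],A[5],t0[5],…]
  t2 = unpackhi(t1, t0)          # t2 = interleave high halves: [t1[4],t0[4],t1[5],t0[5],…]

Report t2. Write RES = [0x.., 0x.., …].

RES = [ 0xdc  0x57  0xc8  0xe9  0x18  0xc8  0x1b  0x1b ]

→ t0 |18|dc|7e|dc|57|e9|c8|1b|
→ t1 |dc|57|7e|e9|dc|c8|18|1b|
→ t2 |dc|57|c8|e9|18|c8|1b|1b|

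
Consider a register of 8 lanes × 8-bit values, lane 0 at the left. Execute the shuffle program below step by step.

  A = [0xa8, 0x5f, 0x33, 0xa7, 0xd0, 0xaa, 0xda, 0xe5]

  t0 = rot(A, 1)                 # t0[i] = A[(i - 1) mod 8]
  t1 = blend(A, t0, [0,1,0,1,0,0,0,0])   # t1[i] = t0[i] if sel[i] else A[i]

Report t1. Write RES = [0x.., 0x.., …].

RES = [0xa8, 0xa8, 0x33, 0x33, 0xd0, 0xaa, 0xda, 0xe5]

t0 = [0xe5, 0xa8, 0x5f, 0x33, 0xa7, 0xd0, 0xaa, 0xda]
t1 = [0xa8, 0xa8, 0x33, 0x33, 0xd0, 0xaa, 0xda, 0xe5]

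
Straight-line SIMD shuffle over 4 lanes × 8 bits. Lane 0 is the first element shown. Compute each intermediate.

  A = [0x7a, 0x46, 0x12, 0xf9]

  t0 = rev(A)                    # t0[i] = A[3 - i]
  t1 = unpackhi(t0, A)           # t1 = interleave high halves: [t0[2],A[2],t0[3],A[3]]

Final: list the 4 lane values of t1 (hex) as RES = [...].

RES = [ 0x46  0x12  0x7a  0xf9 ]

  t0: f9 12 46 7a
  t1: 46 12 7a f9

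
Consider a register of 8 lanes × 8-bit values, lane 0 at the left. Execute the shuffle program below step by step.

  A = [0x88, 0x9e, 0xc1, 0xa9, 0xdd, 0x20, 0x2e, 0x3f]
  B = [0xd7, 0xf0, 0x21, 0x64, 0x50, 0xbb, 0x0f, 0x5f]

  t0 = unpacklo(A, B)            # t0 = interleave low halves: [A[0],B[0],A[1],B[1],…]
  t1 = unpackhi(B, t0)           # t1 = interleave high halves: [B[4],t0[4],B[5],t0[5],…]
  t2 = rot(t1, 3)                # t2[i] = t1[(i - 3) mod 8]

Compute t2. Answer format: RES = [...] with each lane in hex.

  t0: 88 d7 9e f0 c1 21 a9 64
  t1: 50 c1 bb 21 0f a9 5f 64
  t2: a9 5f 64 50 c1 bb 21 0f

RES = [0xa9, 0x5f, 0x64, 0x50, 0xc1, 0xbb, 0x21, 0x0f]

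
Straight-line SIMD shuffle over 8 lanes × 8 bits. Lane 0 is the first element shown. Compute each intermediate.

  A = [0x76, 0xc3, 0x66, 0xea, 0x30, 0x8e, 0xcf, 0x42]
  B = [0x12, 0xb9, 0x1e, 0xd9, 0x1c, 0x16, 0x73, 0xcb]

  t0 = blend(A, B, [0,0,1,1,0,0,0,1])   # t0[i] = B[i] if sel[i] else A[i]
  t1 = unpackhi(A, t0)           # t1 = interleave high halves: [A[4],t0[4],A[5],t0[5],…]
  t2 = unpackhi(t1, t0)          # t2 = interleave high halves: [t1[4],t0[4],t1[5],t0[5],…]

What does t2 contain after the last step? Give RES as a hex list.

RES = [ 0xcf  0x30  0xcf  0x8e  0x42  0xcf  0xcb  0xcb ]

  t0: 76 c3 1e d9 30 8e cf cb
  t1: 30 30 8e 8e cf cf 42 cb
  t2: cf 30 cf 8e 42 cf cb cb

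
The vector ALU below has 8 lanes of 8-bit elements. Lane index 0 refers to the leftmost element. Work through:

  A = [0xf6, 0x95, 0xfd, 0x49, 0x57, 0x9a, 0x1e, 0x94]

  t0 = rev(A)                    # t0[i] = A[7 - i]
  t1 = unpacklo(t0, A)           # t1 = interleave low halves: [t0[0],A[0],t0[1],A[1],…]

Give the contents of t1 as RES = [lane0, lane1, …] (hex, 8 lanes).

RES = [0x94, 0xf6, 0x1e, 0x95, 0x9a, 0xfd, 0x57, 0x49]

  t0: 94 1e 9a 57 49 fd 95 f6
  t1: 94 f6 1e 95 9a fd 57 49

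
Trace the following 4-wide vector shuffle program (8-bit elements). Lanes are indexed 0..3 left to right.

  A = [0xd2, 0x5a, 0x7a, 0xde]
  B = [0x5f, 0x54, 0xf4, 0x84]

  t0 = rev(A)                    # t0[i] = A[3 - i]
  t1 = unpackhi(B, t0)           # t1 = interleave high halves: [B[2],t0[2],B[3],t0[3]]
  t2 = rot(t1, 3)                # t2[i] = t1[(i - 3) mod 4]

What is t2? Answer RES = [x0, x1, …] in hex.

→ t0 |de|7a|5a|d2|
→ t1 |f4|5a|84|d2|
→ t2 |5a|84|d2|f4|

RES = [ 0x5a  0x84  0xd2  0xf4 ]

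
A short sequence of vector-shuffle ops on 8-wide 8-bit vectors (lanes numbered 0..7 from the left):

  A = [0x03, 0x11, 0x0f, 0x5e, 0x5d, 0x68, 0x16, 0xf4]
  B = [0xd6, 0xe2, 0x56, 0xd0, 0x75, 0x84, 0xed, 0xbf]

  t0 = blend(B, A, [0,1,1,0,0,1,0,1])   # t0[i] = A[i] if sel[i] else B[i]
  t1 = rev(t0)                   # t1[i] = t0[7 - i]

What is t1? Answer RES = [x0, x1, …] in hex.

RES = [ 0xf4  0xed  0x68  0x75  0xd0  0x0f  0x11  0xd6 ]

  t0: d6 11 0f d0 75 68 ed f4
  t1: f4 ed 68 75 d0 0f 11 d6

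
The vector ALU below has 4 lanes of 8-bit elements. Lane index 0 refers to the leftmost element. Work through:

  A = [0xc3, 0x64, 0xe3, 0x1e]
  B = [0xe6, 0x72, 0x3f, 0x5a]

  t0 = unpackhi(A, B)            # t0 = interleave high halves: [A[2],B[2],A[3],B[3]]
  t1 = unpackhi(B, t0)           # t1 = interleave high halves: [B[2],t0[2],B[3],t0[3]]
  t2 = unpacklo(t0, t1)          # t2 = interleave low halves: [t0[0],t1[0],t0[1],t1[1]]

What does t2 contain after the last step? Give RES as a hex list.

RES = [0xe3, 0x3f, 0x3f, 0x1e]

→ t0 |e3|3f|1e|5a|
→ t1 |3f|1e|5a|5a|
→ t2 |e3|3f|3f|1e|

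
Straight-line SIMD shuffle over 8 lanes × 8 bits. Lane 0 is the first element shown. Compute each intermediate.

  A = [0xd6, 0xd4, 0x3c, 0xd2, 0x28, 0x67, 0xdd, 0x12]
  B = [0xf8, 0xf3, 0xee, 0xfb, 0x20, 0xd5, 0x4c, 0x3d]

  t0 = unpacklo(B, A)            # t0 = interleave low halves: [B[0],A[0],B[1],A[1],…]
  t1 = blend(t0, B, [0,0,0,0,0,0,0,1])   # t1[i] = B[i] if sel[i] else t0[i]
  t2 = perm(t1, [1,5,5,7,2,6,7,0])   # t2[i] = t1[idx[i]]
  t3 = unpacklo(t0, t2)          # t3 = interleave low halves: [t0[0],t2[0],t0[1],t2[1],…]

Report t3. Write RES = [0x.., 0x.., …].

RES = [ 0xf8  0xd6  0xd6  0x3c  0xf3  0x3c  0xd4  0x3d ]

t0 = [0xf8, 0xd6, 0xf3, 0xd4, 0xee, 0x3c, 0xfb, 0xd2]
t1 = [0xf8, 0xd6, 0xf3, 0xd4, 0xee, 0x3c, 0xfb, 0x3d]
t2 = [0xd6, 0x3c, 0x3c, 0x3d, 0xf3, 0xfb, 0x3d, 0xf8]
t3 = [0xf8, 0xd6, 0xd6, 0x3c, 0xf3, 0x3c, 0xd4, 0x3d]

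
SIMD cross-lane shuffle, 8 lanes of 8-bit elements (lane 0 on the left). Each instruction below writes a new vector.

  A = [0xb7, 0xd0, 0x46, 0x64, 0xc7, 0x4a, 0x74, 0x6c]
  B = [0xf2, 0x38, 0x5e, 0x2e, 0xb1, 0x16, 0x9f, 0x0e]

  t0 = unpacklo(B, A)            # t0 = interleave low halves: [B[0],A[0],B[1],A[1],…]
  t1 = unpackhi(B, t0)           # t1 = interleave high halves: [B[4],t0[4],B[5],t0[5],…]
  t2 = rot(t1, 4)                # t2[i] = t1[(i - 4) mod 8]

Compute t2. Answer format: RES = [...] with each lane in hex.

  t0: f2 b7 38 d0 5e 46 2e 64
  t1: b1 5e 16 46 9f 2e 0e 64
  t2: 9f 2e 0e 64 b1 5e 16 46

RES = [0x9f, 0x2e, 0x0e, 0x64, 0xb1, 0x5e, 0x16, 0x46]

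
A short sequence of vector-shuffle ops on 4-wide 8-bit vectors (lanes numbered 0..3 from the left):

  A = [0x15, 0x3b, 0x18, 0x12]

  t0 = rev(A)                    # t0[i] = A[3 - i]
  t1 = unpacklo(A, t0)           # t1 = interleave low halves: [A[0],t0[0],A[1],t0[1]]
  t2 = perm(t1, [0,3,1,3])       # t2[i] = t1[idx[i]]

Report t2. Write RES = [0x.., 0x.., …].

RES = [0x15, 0x18, 0x12, 0x18]

  t0: 12 18 3b 15
  t1: 15 12 3b 18
  t2: 15 18 12 18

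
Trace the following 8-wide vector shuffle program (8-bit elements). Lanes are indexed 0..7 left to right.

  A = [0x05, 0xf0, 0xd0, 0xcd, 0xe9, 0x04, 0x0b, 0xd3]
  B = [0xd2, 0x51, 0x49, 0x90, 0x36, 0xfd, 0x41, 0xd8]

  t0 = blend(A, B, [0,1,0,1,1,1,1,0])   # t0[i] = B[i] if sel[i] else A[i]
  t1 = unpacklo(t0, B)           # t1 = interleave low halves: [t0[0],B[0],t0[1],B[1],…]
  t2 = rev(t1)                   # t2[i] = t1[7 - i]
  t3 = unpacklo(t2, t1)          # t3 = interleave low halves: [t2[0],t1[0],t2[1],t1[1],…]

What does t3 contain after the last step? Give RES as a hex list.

→ t0 |05|51|d0|90|36|fd|41|d3|
→ t1 |05|d2|51|51|d0|49|90|90|
→ t2 |90|90|49|d0|51|51|d2|05|
→ t3 |90|05|90|d2|49|51|d0|51|

RES = [0x90, 0x05, 0x90, 0xd2, 0x49, 0x51, 0xd0, 0x51]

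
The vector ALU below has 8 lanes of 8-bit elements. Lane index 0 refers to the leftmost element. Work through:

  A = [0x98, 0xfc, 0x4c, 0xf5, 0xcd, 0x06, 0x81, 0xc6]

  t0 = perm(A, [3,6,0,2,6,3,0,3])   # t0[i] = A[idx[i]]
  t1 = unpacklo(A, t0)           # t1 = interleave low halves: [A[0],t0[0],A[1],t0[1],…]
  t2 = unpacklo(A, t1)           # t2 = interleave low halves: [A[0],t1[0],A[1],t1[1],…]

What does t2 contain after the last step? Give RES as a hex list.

RES = [ 0x98  0x98  0xfc  0xf5  0x4c  0xfc  0xf5  0x81 ]

t0 = [0xf5, 0x81, 0x98, 0x4c, 0x81, 0xf5, 0x98, 0xf5]
t1 = [0x98, 0xf5, 0xfc, 0x81, 0x4c, 0x98, 0xf5, 0x4c]
t2 = [0x98, 0x98, 0xfc, 0xf5, 0x4c, 0xfc, 0xf5, 0x81]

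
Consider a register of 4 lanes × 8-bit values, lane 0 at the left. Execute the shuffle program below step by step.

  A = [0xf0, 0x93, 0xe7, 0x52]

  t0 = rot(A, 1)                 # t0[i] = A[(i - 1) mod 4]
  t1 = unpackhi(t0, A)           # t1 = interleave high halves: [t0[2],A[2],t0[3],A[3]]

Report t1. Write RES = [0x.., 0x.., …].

RES = [0x93, 0xe7, 0xe7, 0x52]

t0 = [0x52, 0xf0, 0x93, 0xe7]
t1 = [0x93, 0xe7, 0xe7, 0x52]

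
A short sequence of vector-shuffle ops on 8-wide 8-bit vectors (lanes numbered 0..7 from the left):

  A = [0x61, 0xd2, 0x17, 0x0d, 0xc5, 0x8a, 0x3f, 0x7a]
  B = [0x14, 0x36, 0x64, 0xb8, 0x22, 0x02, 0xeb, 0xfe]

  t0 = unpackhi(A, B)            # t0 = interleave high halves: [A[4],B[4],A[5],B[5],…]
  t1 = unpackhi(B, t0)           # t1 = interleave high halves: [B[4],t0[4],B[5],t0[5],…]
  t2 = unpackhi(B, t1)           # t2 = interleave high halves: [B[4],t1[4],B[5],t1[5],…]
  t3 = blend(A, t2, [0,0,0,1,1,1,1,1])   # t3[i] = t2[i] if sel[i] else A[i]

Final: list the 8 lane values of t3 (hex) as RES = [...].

RES = [0x61, 0xd2, 0x17, 0x7a, 0xeb, 0xfe, 0xfe, 0xfe]

  t0: c5 22 8a 02 3f eb 7a fe
  t1: 22 3f 02 eb eb 7a fe fe
  t2: 22 eb 02 7a eb fe fe fe
  t3: 61 d2 17 7a eb fe fe fe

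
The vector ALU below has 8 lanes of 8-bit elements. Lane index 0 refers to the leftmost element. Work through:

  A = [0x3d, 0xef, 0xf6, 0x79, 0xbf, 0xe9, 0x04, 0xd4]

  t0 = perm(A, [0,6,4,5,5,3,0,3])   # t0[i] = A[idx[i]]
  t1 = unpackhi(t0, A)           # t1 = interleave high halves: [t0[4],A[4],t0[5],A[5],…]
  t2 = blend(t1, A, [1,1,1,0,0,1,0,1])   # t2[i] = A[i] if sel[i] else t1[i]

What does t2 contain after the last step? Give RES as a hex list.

  t0: 3d 04 bf e9 e9 79 3d 79
  t1: e9 bf 79 e9 3d 04 79 d4
  t2: 3d ef f6 e9 3d e9 79 d4

RES = [ 0x3d  0xef  0xf6  0xe9  0x3d  0xe9  0x79  0xd4 ]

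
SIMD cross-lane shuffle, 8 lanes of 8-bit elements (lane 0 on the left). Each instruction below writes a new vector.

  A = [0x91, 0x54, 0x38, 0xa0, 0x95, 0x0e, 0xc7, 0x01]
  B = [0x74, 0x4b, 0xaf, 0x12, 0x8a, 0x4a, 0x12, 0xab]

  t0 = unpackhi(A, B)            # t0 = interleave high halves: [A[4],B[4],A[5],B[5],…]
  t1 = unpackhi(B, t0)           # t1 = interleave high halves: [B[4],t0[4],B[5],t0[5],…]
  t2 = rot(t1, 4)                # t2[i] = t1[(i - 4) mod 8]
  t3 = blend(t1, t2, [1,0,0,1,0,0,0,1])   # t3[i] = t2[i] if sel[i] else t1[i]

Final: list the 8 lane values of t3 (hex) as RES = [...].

RES = [ 0x12  0xc7  0x4a  0xab  0x12  0x01  0xab  0x12 ]

t0 = [0x95, 0x8a, 0x0e, 0x4a, 0xc7, 0x12, 0x01, 0xab]
t1 = [0x8a, 0xc7, 0x4a, 0x12, 0x12, 0x01, 0xab, 0xab]
t2 = [0x12, 0x01, 0xab, 0xab, 0x8a, 0xc7, 0x4a, 0x12]
t3 = [0x12, 0xc7, 0x4a, 0xab, 0x12, 0x01, 0xab, 0x12]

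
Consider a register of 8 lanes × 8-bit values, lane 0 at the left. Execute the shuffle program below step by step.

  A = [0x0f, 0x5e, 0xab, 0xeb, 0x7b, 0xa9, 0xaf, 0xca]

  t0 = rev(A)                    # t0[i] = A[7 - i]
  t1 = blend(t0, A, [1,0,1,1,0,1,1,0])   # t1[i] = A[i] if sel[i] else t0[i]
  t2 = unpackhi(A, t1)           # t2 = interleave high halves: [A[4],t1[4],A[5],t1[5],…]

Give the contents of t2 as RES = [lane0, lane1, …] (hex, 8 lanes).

  t0: ca af a9 7b eb ab 5e 0f
  t1: 0f af ab eb eb a9 af 0f
  t2: 7b eb a9 a9 af af ca 0f

RES = [0x7b, 0xeb, 0xa9, 0xa9, 0xaf, 0xaf, 0xca, 0x0f]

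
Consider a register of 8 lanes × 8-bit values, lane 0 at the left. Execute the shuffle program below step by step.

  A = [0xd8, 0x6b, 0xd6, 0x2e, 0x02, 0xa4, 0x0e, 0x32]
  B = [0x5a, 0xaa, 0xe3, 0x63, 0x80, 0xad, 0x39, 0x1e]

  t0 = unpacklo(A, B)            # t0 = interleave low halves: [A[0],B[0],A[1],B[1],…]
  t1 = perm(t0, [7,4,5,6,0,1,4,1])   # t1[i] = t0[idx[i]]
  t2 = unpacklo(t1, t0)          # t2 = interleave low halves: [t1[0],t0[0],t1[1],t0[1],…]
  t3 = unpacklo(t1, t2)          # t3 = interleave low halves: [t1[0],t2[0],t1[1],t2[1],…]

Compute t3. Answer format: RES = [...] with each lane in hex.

→ t0 |d8|5a|6b|aa|d6|e3|2e|63|
→ t1 |63|d6|e3|2e|d8|5a|d6|5a|
→ t2 |63|d8|d6|5a|e3|6b|2e|aa|
→ t3 |63|63|d6|d8|e3|d6|2e|5a|

RES = [ 0x63  0x63  0xd6  0xd8  0xe3  0xd6  0x2e  0x5a ]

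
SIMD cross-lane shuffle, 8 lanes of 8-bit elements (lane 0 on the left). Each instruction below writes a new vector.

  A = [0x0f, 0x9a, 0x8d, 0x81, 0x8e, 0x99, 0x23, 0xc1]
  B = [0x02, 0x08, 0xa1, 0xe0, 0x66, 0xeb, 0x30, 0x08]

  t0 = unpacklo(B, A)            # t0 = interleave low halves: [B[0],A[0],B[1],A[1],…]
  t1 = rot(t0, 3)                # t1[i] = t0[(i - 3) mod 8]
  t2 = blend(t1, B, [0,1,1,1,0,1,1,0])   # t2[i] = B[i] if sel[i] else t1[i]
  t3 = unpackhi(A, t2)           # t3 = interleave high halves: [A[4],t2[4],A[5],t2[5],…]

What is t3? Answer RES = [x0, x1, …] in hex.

t0 = [0x02, 0x0f, 0x08, 0x9a, 0xa1, 0x8d, 0xe0, 0x81]
t1 = [0x8d, 0xe0, 0x81, 0x02, 0x0f, 0x08, 0x9a, 0xa1]
t2 = [0x8d, 0x08, 0xa1, 0xe0, 0x0f, 0xeb, 0x30, 0xa1]
t3 = [0x8e, 0x0f, 0x99, 0xeb, 0x23, 0x30, 0xc1, 0xa1]

RES = [0x8e, 0x0f, 0x99, 0xeb, 0x23, 0x30, 0xc1, 0xa1]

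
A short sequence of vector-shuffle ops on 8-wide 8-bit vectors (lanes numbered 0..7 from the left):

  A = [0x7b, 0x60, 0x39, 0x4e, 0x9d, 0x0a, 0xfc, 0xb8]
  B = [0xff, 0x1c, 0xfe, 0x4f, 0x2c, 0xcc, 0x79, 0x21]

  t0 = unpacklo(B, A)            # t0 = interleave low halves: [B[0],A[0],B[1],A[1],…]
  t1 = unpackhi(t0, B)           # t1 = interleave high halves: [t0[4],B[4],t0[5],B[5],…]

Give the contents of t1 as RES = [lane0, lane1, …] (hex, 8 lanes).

RES = [ 0xfe  0x2c  0x39  0xcc  0x4f  0x79  0x4e  0x21 ]

t0 = [0xff, 0x7b, 0x1c, 0x60, 0xfe, 0x39, 0x4f, 0x4e]
t1 = [0xfe, 0x2c, 0x39, 0xcc, 0x4f, 0x79, 0x4e, 0x21]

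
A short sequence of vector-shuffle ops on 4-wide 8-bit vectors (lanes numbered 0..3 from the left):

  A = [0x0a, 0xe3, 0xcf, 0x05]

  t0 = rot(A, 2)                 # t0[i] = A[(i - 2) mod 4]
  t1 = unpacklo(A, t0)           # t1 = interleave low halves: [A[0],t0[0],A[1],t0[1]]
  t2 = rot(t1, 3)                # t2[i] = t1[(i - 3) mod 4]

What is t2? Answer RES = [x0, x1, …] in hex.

t0 = [0xcf, 0x05, 0x0a, 0xe3]
t1 = [0x0a, 0xcf, 0xe3, 0x05]
t2 = [0xcf, 0xe3, 0x05, 0x0a]

RES = [0xcf, 0xe3, 0x05, 0x0a]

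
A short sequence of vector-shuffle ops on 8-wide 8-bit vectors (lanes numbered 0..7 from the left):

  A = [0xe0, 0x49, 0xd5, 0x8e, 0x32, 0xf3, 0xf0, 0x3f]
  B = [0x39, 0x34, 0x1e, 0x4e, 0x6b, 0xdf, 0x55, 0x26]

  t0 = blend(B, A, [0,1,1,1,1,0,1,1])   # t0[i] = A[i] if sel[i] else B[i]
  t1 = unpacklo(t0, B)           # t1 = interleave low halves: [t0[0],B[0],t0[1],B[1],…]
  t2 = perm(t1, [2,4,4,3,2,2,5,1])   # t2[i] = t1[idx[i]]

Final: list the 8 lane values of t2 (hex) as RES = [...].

RES = [ 0x49  0xd5  0xd5  0x34  0x49  0x49  0x1e  0x39 ]

  t0: 39 49 d5 8e 32 df f0 3f
  t1: 39 39 49 34 d5 1e 8e 4e
  t2: 49 d5 d5 34 49 49 1e 39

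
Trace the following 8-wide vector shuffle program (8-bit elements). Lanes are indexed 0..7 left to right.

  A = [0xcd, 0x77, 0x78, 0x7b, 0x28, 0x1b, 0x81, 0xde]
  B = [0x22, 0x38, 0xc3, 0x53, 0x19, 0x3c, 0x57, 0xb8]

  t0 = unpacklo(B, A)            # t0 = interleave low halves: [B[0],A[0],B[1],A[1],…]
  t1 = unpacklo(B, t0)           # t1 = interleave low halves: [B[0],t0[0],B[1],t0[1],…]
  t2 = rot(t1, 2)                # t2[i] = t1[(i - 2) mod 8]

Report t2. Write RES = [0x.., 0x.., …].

RES = [ 0x53  0x77  0x22  0x22  0x38  0xcd  0xc3  0x38 ]

→ t0 |22|cd|38|77|c3|78|53|7b|
→ t1 |22|22|38|cd|c3|38|53|77|
→ t2 |53|77|22|22|38|cd|c3|38|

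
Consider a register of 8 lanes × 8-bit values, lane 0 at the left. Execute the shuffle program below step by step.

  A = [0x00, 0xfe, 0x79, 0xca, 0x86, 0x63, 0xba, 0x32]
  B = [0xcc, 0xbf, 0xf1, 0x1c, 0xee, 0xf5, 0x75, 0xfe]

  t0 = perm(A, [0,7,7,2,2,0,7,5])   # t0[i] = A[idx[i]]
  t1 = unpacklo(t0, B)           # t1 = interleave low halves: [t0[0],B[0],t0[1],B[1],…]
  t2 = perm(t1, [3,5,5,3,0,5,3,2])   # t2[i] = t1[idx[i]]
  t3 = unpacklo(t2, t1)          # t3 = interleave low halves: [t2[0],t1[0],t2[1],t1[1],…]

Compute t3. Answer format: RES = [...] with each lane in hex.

  t0: 00 32 32 79 79 00 32 63
  t1: 00 cc 32 bf 32 f1 79 1c
  t2: bf f1 f1 bf 00 f1 bf 32
  t3: bf 00 f1 cc f1 32 bf bf

RES = [ 0xbf  0x00  0xf1  0xcc  0xf1  0x32  0xbf  0xbf ]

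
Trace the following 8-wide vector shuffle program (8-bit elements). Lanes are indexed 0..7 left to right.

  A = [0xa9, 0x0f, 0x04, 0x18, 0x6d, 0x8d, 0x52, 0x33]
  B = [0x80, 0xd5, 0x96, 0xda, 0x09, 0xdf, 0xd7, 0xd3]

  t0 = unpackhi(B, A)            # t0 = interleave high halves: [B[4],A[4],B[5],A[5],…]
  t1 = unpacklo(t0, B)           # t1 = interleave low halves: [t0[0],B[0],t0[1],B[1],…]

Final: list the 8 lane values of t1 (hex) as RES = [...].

RES = [ 0x09  0x80  0x6d  0xd5  0xdf  0x96  0x8d  0xda ]

t0 = [0x09, 0x6d, 0xdf, 0x8d, 0xd7, 0x52, 0xd3, 0x33]
t1 = [0x09, 0x80, 0x6d, 0xd5, 0xdf, 0x96, 0x8d, 0xda]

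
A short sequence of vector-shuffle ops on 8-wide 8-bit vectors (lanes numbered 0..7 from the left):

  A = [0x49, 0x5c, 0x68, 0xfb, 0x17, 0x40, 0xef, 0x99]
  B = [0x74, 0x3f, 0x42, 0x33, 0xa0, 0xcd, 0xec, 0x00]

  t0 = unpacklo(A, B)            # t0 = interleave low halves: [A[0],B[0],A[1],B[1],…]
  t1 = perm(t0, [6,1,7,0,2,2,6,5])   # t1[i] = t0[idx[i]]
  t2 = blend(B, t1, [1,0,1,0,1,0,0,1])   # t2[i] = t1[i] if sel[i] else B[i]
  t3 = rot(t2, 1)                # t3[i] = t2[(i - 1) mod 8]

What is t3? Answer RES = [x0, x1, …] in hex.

  t0: 49 74 5c 3f 68 42 fb 33
  t1: fb 74 33 49 5c 5c fb 42
  t2: fb 3f 33 33 5c cd ec 42
  t3: 42 fb 3f 33 33 5c cd ec

RES = [ 0x42  0xfb  0x3f  0x33  0x33  0x5c  0xcd  0xec ]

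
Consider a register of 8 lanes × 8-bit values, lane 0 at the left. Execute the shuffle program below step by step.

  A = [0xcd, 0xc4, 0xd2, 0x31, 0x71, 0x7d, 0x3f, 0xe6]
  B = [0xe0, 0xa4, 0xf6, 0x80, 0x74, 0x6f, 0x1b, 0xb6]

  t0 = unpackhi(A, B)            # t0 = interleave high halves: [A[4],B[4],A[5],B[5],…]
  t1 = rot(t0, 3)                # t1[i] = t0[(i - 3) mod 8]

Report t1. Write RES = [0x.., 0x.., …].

RES = [ 0x1b  0xe6  0xb6  0x71  0x74  0x7d  0x6f  0x3f ]

→ t0 |71|74|7d|6f|3f|1b|e6|b6|
→ t1 |1b|e6|b6|71|74|7d|6f|3f|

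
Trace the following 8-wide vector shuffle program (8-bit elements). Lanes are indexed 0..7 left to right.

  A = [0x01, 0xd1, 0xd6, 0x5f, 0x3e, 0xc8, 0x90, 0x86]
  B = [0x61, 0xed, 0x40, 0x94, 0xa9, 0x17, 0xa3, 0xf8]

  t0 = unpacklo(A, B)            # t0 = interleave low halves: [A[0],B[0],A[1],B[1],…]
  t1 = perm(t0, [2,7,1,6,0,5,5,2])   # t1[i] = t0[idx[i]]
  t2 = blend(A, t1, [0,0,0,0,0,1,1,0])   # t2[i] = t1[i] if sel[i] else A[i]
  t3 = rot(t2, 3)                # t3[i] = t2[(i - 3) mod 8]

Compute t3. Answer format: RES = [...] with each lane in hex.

RES = [0x40, 0x40, 0x86, 0x01, 0xd1, 0xd6, 0x5f, 0x3e]

→ t0 |01|61|d1|ed|d6|40|5f|94|
→ t1 |d1|94|61|5f|01|40|40|d1|
→ t2 |01|d1|d6|5f|3e|40|40|86|
→ t3 |40|40|86|01|d1|d6|5f|3e|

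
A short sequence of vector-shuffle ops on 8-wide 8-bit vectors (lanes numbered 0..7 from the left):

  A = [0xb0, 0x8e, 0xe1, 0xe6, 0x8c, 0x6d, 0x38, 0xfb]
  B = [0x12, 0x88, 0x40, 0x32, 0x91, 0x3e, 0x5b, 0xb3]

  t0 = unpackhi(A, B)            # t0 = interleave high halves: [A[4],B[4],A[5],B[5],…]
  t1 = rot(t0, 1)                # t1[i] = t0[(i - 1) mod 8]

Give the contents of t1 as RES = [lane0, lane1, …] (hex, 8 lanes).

  t0: 8c 91 6d 3e 38 5b fb b3
  t1: b3 8c 91 6d 3e 38 5b fb

RES = [ 0xb3  0x8c  0x91  0x6d  0x3e  0x38  0x5b  0xfb ]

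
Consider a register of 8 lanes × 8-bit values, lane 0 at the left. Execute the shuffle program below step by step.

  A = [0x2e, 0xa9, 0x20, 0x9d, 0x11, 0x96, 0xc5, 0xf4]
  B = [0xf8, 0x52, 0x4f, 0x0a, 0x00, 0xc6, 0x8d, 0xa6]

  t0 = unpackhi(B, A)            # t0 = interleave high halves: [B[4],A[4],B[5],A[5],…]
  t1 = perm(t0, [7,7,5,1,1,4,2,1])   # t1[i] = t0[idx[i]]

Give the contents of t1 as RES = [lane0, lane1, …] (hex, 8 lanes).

t0 = [0x00, 0x11, 0xc6, 0x96, 0x8d, 0xc5, 0xa6, 0xf4]
t1 = [0xf4, 0xf4, 0xc5, 0x11, 0x11, 0x8d, 0xc6, 0x11]

RES = [ 0xf4  0xf4  0xc5  0x11  0x11  0x8d  0xc6  0x11 ]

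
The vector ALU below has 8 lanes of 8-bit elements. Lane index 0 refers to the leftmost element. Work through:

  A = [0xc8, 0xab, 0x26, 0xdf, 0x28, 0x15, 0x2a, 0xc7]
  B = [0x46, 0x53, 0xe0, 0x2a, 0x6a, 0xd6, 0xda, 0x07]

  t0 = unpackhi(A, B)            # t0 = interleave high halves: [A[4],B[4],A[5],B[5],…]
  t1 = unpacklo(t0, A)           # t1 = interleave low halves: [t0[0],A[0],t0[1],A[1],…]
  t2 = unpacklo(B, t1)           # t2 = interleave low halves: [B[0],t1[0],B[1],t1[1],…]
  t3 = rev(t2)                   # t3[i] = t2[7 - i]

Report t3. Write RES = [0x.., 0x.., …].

RES = [ 0xab  0x2a  0x6a  0xe0  0xc8  0x53  0x28  0x46 ]

  t0: 28 6a 15 d6 2a da c7 07
  t1: 28 c8 6a ab 15 26 d6 df
  t2: 46 28 53 c8 e0 6a 2a ab
  t3: ab 2a 6a e0 c8 53 28 46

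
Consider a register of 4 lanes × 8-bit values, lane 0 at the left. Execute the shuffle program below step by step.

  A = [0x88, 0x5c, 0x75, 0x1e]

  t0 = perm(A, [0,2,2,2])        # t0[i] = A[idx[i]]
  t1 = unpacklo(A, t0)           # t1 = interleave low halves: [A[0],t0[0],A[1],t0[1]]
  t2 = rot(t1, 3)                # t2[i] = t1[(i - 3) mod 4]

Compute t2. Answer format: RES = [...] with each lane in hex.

  t0: 88 75 75 75
  t1: 88 88 5c 75
  t2: 88 5c 75 88

RES = [0x88, 0x5c, 0x75, 0x88]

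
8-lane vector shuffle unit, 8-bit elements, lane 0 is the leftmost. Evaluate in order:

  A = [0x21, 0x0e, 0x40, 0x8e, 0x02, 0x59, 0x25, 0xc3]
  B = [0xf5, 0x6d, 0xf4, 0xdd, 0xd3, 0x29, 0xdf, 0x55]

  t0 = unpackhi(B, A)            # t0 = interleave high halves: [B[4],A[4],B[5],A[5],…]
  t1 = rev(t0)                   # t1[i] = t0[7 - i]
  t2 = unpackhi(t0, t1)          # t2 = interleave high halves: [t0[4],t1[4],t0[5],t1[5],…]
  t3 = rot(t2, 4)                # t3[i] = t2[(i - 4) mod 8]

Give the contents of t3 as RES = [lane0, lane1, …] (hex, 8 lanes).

t0 = [0xd3, 0x02, 0x29, 0x59, 0xdf, 0x25, 0x55, 0xc3]
t1 = [0xc3, 0x55, 0x25, 0xdf, 0x59, 0x29, 0x02, 0xd3]
t2 = [0xdf, 0x59, 0x25, 0x29, 0x55, 0x02, 0xc3, 0xd3]
t3 = [0x55, 0x02, 0xc3, 0xd3, 0xdf, 0x59, 0x25, 0x29]

RES = [0x55, 0x02, 0xc3, 0xd3, 0xdf, 0x59, 0x25, 0x29]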